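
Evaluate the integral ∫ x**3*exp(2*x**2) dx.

Let u = x², du = 2x dx; rewrite as (1/2)∫ u^1·exp(2u) du.
Now integrate by parts 1 time.

(2*x**2 - 1)*exp(2*x**2)/8 + C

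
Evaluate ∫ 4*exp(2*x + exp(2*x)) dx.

2*exp(exp(2*x)) + C

Let u = exp(2*x), so du = (2*exp(2*x)) dx.
Rewriting, the integral becomes 2·∫ e^u du = 2·e^u.
Substituting back, u = exp(2*x).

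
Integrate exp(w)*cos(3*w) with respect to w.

3*exp(w)*sin(3*w)/10 + exp(w)*cos(3*w)/10 + C

Let I denote the integral. Integrate by parts with u = cos(3*w), dv = exp(w) dw, so v = exp(w): I = exp(w)*cos(3*w) + 3·∫ exp(w)*sin(3*w) dw.
Apply parts again with u = sin(3*w), dv = exp(w) dw: ∫ exp(w)*sin(3*w) dw = exp(w)*sin(3*w) − 3·I. Substituting back brings back I: I = 3*exp(w)*sin(3*w) + exp(w)*cos(3*w) − 9·I.
Solving for I: (1 + 9)·I equals the remaining terms, so I = (1/10)·(3*exp(w)*sin(3*w) + exp(w)*cos(3*w)).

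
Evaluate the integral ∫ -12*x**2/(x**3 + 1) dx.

Let u = x**3 + 1, so du = (3*x**2) dx.
Rewriting, the integral becomes -4·∫ 1/u du = -4·log(u).
Substituting back, u = x**3 + 1.

-4*log(x**3 + 1) + C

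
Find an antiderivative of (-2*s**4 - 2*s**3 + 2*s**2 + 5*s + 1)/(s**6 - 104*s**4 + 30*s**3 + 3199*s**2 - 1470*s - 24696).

-2677*log(s - 7)/2940 + 2921*log(s - 6)/3042 - 587*log(s - 4)/5082 + 13*log(s + 3)/1260 + 55620*log(s + 7)/1002001 + 1013/(2002*s + 14014) + C

Factor the denominator: (s - 7)*(s - 6)*(s - 4)*(s + 3)*(s + 7)**2.
Partial-fraction decomposition: 55620/(1002001*(s + 7)) - 1013/(2002*(s + 7)**2) + 13/(1260*(s + 3)) - 587/(5082*(s - 4)) + 2921/(3042*(s - 6)) - 2677/(2940*(s - 7)).
Integrate each term; A/(s−a) gives A·log|s−a|; A/(s−a)² gives −A/(s−a).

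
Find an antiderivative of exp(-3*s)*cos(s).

exp(-3*s)*sin(s)/10 - 3*exp(-3*s)*cos(s)/10 + C

Let I denote the integral. Integrate by parts with u = cos(s), dv = exp(-3*s) ds, so v = -exp(-3*s)/3: I = -exp(-3*s)*cos(s)/3 − (1/3)·∫ exp(-3*s)*sin(s) ds.
Apply parts again with u = sin(s), dv = exp(-3*s) ds: ∫ exp(-3*s)*sin(s) ds = -exp(-3*s)*sin(s)/3 + (1/3)·I. Substituting back brings back I: I = exp(-3*s)*sin(s)/9 - exp(-3*s)*cos(s)/3 − (1/9)·I.
Solving for I: (1 + 1/9)·I equals the remaining terms, so I = (9/10)·(exp(-3*s)*sin(s)/9 - exp(-3*s)*cos(s)/3).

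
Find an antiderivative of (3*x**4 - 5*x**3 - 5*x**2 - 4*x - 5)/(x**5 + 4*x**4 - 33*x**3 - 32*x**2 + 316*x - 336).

Factor the denominator: (x - 3)*(x - 2)**2*(x + 4)*(x + 7).
Partial-fraction decomposition: 4348/(1215*(x + 7)) - 1019/(756*(x + 4)) + 109/(972*(x - 2)) + 25/(54*(x - 2)**2) + 23/(35*(x - 3)).
Integrate each term; A/(x−a) gives A·log|x−a|; A/(x−a)² gives −A/(x−a).

23*log(x - 3)/35 + 109*log(x - 2)/972 - 1019*log(x + 4)/756 + 4348*log(x + 7)/1215 - 25/(54*x - 108) + C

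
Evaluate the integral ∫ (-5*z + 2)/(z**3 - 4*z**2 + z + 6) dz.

Factor the denominator: (z - 3)*(z - 2)*(z + 1).
Partial-fraction decomposition: 7/(12*(z + 1)) + 8/(3*(z - 2)) - 13/(4*(z - 3)).
Integrate each term: A/(z−a) contributes A·log|z−a|.

-13*log(z - 3)/4 + 8*log(z - 2)/3 + 7*log(z + 1)/12 + C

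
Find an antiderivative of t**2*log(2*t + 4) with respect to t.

Use integration by parts with u = log(2*t + 4), dv = t**2 dt.
Then du = 2/(2*t + 4) dt and v = t**3/3.

t**3*log(2*t + 4)/3 - t**3/9 + t**2/3 - 4*t/3 + 8*log(t + 2)/3 + C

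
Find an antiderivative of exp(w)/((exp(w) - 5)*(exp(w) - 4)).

Let u = e^w, du = e^w dw.
The integral becomes ∫ du/((u-4)(u-5)); decompose into partial fractions.

log(exp(w) - 5) - log(exp(w) - 4) + C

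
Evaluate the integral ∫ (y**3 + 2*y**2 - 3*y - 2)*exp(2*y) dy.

Use integration by parts with u = y**3 + 2*y**2 - 3*y - 2, dv = exp(2*y) dy, so v = exp(2*y)/2.
Apply parts 3 times (tabular method): alternate signs, differentiate u down to 0, integrate dv up.

(4*y**3 + 2*y**2 - 14*y - 1)*exp(2*y)/8 + C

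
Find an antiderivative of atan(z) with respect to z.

z*atan(z) - log(z**2 + 1)/2 + C

Use integration by parts with u = arctan(z), dv = dz.
Then du = 1/(z**2 + 1) dz.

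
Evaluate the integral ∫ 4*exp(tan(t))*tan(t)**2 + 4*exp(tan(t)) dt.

Let u = tan(t), so du = (tan(t)**2 + 1) dt.
Rewriting, the integral becomes 4·∫ e^u du = 4·e^u.
Substituting back, u = tan(t).

4*exp(tan(t)) + C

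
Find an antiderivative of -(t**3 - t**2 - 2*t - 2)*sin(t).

Use integration by parts with u = t**3 - t**2 - 2*t - 2, dv = -sin(t) dt, so v = cos(t).
Apply parts 3 times (tabular method): alternate signs, differentiate u down to 0, integrate dv up.

t**3*cos(t) - 3*t**2*sin(t) - t**2*cos(t) + 2*t*sin(t) - 8*t*cos(t) + 8*sin(t) + C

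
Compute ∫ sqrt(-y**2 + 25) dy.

y*sqrt(-y**2 + 25)/2 + 25*asin(y/5)/2 + C

Substitute y = 5·sin(θ), so dy = 5·cos(θ) dθ and the radical becomes sqrt(-y**2 + 25) = 5·cos(θ) by the Pythagorean identity.
Integrate the resulting trig expression in θ, then back-substitute θ = asin(y/5), sin(θ) = y/5, cos(θ) = sqrt(-y**2 + 25)/5 (absorbing any constant into C).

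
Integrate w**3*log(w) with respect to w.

Use integration by parts with u = log(w), dv = w**3 dw.
Then du = 1/w dw and v = w**4/4.

w**4*log(w)/4 - w**4/16 + C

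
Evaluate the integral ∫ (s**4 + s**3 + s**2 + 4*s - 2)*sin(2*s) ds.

Use integration by parts with u = s**4 + s**3 + s**2 + 4*s - 2, dv = sin(2*s) ds, so v = -cos(2*s)/2.
Apply parts 4 times (tabular method): alternate signs, differentiate u down to 0, integrate dv up.

-s**4*cos(2*s)/2 + s**3*sin(2*s) - s**3*cos(2*s)/2 + 3*s**2*sin(2*s)/4 + s**2*cos(2*s) - s*sin(2*s) - 5*s*cos(2*s)/4 + 5*sin(2*s)/8 + cos(2*s)/2 + C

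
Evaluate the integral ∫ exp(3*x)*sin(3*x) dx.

exp(3*x)*sin(3*x)/6 - exp(3*x)*cos(3*x)/6 + C

Let I denote the integral. Integrate by parts with u = sin(3*x), dv = exp(3*x) dx, so v = exp(3*x)/3: I = exp(3*x)*sin(3*x)/3 − ∫ exp(3*x)*cos(3*x) dx.
Apply parts again with u = cos(3*x), dv = exp(3*x) dx: ∫ exp(3*x)*cos(3*x) dx = exp(3*x)*cos(3*x)/3 + I. Substituting back brings back I: I = exp(3*x)*sin(3*x)/3 - exp(3*x)*cos(3*x)/3 − I.
Solving for I: (1 + 1)·I equals the remaining terms, so I = (1/2)·(exp(3*x)*sin(3*x)/3 - exp(3*x)*cos(3*x)/3).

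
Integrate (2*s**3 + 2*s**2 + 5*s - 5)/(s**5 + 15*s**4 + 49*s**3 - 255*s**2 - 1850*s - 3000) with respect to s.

Factor the denominator: (s - 5)*(s + 4)*(s + 5)**2*(s + 6).
Partial-fraction decomposition: -395/(22*(s + 6)) + 56/(5*(s + 5)) - 23/(s + 5)**2 + 121/(18*(s + 4)) + 16/(495*(s - 5)).
Integrate each term; A/(s−a) gives A·log|s−a|; A/(s−a)² gives −A/(s−a).

16*log(s - 5)/495 + 121*log(s + 4)/18 + 56*log(s + 5)/5 - 395*log(s + 6)/22 + 23/(s + 5) + C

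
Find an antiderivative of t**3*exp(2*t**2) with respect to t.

(2*t**2 - 1)*exp(2*t**2)/8 + C

Let u = t², du = 2t dt; rewrite as (1/2)∫ u^1·exp(2u) du.
Now integrate by parts 1 time.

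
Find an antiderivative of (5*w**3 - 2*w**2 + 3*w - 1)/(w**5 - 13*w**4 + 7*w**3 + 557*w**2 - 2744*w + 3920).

Factor the denominator: (w - 7)*(w - 5)*(w - 4)**2*(w + 7).
Partial-fraction decomposition: -1835/(20328*(w + 7)) + 19750/(1089*(w - 4)) + 299/(33*(w - 4)**2) - 589/(24*(w - 5)) + 1637/(252*(w - 7)).
Integrate each term; A/(w−a) gives A·log|w−a|; A/(w−a)² gives −A/(w−a).

1637*log(w - 7)/252 - 589*log(w - 5)/24 + 19750*log(w - 4)/1089 - 1835*log(w + 7)/20328 - 299/(33*w - 132) + C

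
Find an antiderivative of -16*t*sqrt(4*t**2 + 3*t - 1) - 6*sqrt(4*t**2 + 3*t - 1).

-4*(4*t**2 + 3*t - 1)**(3/2)/3 + C

Let u = 4*t**2 + 3*t - 1, so du = (8*t + 3) dt.
Rewriting, the integral becomes -2·∫ √u du = -2·(2/3)u^(3/2).
Substituting back, u = 4*t**2 + 3*t - 1.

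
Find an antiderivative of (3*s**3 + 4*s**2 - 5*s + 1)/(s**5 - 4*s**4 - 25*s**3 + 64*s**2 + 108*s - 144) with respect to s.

763*log(s - 6)/1200 - 103*log(s - 3)/210 + log(s - 1)/50 - log(s + 2)/80 - 107*log(s + 4)/700 + C

Factor the denominator: (s - 6)*(s - 3)*(s - 1)*(s + 2)*(s + 4).
Partial-fraction decomposition: -107/(700*(s + 4)) - 1/(80*(s + 2)) + 1/(50*(s - 1)) - 103/(210*(s - 3)) + 763/(1200*(s - 6)).
Integrate each term: A/(s−a) contributes A·log|s−a|.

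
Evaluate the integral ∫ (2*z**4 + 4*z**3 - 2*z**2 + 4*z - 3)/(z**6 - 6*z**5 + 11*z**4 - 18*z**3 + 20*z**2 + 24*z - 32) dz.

Factor the denominator: (z - 4)*(z - 2)*(z - 1)*(z + 1)*(z**2 + 4).
Partial-fraction decomposition: -(87*z + 218)/(400*(z**2 + 4)) + 11/(150*(z + 1)) + 1/(6*(z - 1)) - 61/(48*(z - 2)) + 749/(600*(z - 4)).
Integrate each term; A/(z−a) gives A·log|z−a|; the (Bz+D)/(z²+p²) term gives a log and an atan.

749*log(z - 4)/600 - 61*log(z - 2)/48 + log(z - 1)/6 + 11*log(z + 1)/150 - 87*log(z**2 + 4)/800 - 109*atan(z/2)/400 + C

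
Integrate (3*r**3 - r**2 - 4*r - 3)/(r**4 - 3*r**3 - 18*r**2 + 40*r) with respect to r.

-3*log(r)/40 + 109*log(r - 5)/45 - log(r - 2)/4 + 65*log(r + 4)/72 + C

Factor the denominator: r*(r - 5)*(r - 2)*(r + 4).
Partial-fraction decomposition: 65/(72*(r + 4)) - 1/(4*(r - 2)) + 109/(45*(r - 5)) - 3/(40*r).
Integrate each term: A/(r−a) contributes A·log|r−a|.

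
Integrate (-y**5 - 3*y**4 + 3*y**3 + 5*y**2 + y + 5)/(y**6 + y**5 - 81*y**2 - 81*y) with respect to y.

Factor the denominator: y*(y - 3)*(y + 1)*(y + 3)*(y**2 + 9).
Partial-fraction decomposition: -(623*y + 792)/(810*(y**2 + 9)) + 17/(324*(y + 3)) + 1/(20*(y + 1)) - 22/(81*(y - 3)) - 5/(81*y).
Integrate each term; A/(y−a) gives A·log|y−a|; the (By+D)/(y²+p²) term gives a log and an atan.

-5*log(y)/81 - 22*log(y - 3)/81 + log(y + 1)/20 + 17*log(y + 3)/324 - 623*log(y**2 + 9)/1620 - 44*atan(y/3)/135 + C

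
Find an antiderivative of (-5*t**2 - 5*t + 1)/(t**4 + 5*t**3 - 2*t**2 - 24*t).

-log(t)/24 - 29*log(t - 2)/60 - 29*log(t + 3)/15 + 59*log(t + 4)/24 + C

Factor the denominator: t*(t - 2)*(t + 3)*(t + 4).
Partial-fraction decomposition: 59/(24*(t + 4)) - 29/(15*(t + 3)) - 29/(60*(t - 2)) - 1/(24*t).
Integrate each term: A/(t−a) contributes A·log|t−a|.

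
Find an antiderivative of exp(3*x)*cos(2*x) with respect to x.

2*exp(3*x)*sin(2*x)/13 + 3*exp(3*x)*cos(2*x)/13 + C

Let I denote the integral. Integrate by parts with u = cos(2*x), dv = exp(3*x) dx, so v = exp(3*x)/3: I = exp(3*x)*cos(2*x)/3 + (2/3)·∫ exp(3*x)*sin(2*x) dx.
Apply parts again with u = sin(2*x), dv = exp(3*x) dx: ∫ exp(3*x)*sin(2*x) dx = exp(3*x)*sin(2*x)/3 − (2/3)·I. Substituting back brings back I: I = 2*exp(3*x)*sin(2*x)/9 + exp(3*x)*cos(2*x)/3 − (4/9)·I.
Solving for I: (1 + 4/9)·I equals the remaining terms, so I = (9/13)·(2*exp(3*x)*sin(2*x)/9 + exp(3*x)*cos(2*x)/3).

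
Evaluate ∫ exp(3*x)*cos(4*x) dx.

4*exp(3*x)*sin(4*x)/25 + 3*exp(3*x)*cos(4*x)/25 + C

Let I denote the integral. Integrate by parts with u = cos(4*x), dv = exp(3*x) dx, so v = exp(3*x)/3: I = exp(3*x)*cos(4*x)/3 + (4/3)·∫ exp(3*x)*sin(4*x) dx.
Apply parts again with u = sin(4*x), dv = exp(3*x) dx: ∫ exp(3*x)*sin(4*x) dx = exp(3*x)*sin(4*x)/3 − (4/3)·I. Substituting back brings back I: I = 4*exp(3*x)*sin(4*x)/9 + exp(3*x)*cos(4*x)/3 − (16/9)·I.
Solving for I: (1 + 16/9)·I equals the remaining terms, so I = (9/25)·(4*exp(3*x)*sin(4*x)/9 + exp(3*x)*cos(4*x)/3).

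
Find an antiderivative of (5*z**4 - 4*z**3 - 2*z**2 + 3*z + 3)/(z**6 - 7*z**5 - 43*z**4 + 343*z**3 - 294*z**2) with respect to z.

Factor the denominator: z**2*(z - 7)*(z - 6)*(z - 1)*(z + 7).
Partial-fraction decomposition: -13261/(71344*(z + 7)) + 1/(48*(z - 1)) - 371/(156*(z - 6)) + 10559/(4116*(z - 7)) - 13/(588*z) - 1/(98*z**2).
Integrate each term; A/(z−a) gives A·log|z−a|; A/(z−a)² gives −A/(z−a).

-13*log(z)/588 + 10559*log(z - 7)/4116 - 371*log(z - 6)/156 + log(z - 1)/48 - 13261*log(z + 7)/71344 + 1/(98*z) + C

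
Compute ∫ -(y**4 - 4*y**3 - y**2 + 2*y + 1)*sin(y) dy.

Use integration by parts with u = y**4 - 4*y**3 - y**2 + 2*y + 1, dv = -sin(y) dy, so v = cos(y).
Apply parts 4 times (tabular method): alternate signs, differentiate u down to 0, integrate dv up.

y**4*cos(y) - 4*y**3*sin(y) - 4*y**3*cos(y) + 12*y**2*sin(y) - 13*y**2*cos(y) + 26*y*sin(y) + 26*y*cos(y) - 26*sin(y) + 27*cos(y) + C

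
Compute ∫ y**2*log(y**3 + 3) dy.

y**3*log(y**3 + 3)/3 - y**3/3 + log(y**3 + 3) + C

Let u = y**3 + 3, so du = (3*y**2) dy.
The integral becomes (1/3)·∫ log(u) du; integrate by parts with u′=log(u), dv′=du.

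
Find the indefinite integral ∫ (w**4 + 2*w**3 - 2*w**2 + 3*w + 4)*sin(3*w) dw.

-w**4*cos(3*w)/3 + 4*w**3*sin(3*w)/9 - 2*w**3*cos(3*w)/3 + 2*w**2*sin(3*w)/3 + 10*w**2*cos(3*w)/9 - 20*w*sin(3*w)/27 - 5*w*cos(3*w)/9 + 5*sin(3*w)/27 - 128*cos(3*w)/81 + C

Use integration by parts with u = w**4 + 2*w**3 - 2*w**2 + 3*w + 4, dv = sin(3*w) dw, so v = -cos(3*w)/3.
Apply parts 4 times (tabular method): alternate signs, differentiate u down to 0, integrate dv up.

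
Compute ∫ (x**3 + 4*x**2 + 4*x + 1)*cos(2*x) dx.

x**3*sin(2*x)/2 + 2*x**2*sin(2*x) + 3*x**2*cos(2*x)/4 + 5*x*sin(2*x)/4 + 2*x*cos(2*x) - sin(2*x)/2 + 5*cos(2*x)/8 + C

Use integration by parts with u = x**3 + 4*x**2 + 4*x + 1, dv = cos(2*x) dx, so v = sin(2*x)/2.
Apply parts 3 times (tabular method): alternate signs, differentiate u down to 0, integrate dv up.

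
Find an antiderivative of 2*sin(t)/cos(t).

Let u = cos(t), so du = (-sin(t)) dt.
Rewriting, the integral becomes -2·∫ 1/u du = -2·log(u).
Substituting back, u = cos(t).

-2*log(cos(t)) + C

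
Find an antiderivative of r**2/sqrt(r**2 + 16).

Substitute r = 4·tan(θ), so dr = 4·sec(θ)^2 dθ and the radical becomes sqrt(r**2 + 16) = 4·sec(θ) by the Pythagorean identity.
Integrate the resulting trig expression in θ, then back-substitute tan(θ) = r/4, sec(θ) = sqrt(r**2 + 16)/4 (absorbing any constant into C).

r*sqrt(r**2 + 16)/2 - 8*log(r + sqrt(r**2 + 16)) + C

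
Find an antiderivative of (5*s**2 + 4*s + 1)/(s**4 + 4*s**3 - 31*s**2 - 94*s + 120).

Factor the denominator: (s - 5)*(s - 1)*(s + 4)*(s + 6).
Partial-fraction decomposition: -157/(154*(s + 6)) + 13/(18*(s + 4)) - 1/(14*(s - 1)) + 73/(198*(s - 5)).
Integrate each term: A/(s−a) contributes A·log|s−a|.

73*log(s - 5)/198 - log(s - 1)/14 + 13*log(s + 4)/18 - 157*log(s + 6)/154 + C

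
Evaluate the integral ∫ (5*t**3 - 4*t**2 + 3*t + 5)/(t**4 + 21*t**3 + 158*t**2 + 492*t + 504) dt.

Factor the denominator: (t + 2)*(t + 6)**2*(t + 7).
Partial-fraction decomposition: 1927/(5*(t + 7)) - 6075/(16*(t + 6)) + 1237/(4*(t + 6)**2) - 57/(80*(t + 2)).
Integrate each term; A/(t−a) gives A·log|t−a|; A/(t−a)² gives −A/(t−a).

-57*log(t + 2)/80 - 6075*log(t + 6)/16 + 1927*log(t + 7)/5 - 1237/(4*t + 24) + C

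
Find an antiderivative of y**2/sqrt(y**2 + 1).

Substitute y = tan(θ), so dy = sec(θ)^2 dθ and the radical becomes sqrt(y**2 + 1) = sec(θ) by the Pythagorean identity.
Integrate the resulting trig expression in θ, then back-substitute tan(θ) = y, sec(θ) = sqrt(y**2 + 1) (absorbing any constant into C).

y*sqrt(y**2 + 1)/2 - log(y + sqrt(y**2 + 1))/2 + C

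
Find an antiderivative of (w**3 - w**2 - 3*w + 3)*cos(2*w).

Use integration by parts with u = w**3 - w**2 - 3*w + 3, dv = cos(2*w) dw, so v = sin(2*w)/2.
Apply parts 3 times (tabular method): alternate signs, differentiate u down to 0, integrate dv up.

w**3*sin(2*w)/2 - w**2*sin(2*w)/2 + 3*w**2*cos(2*w)/4 - 9*w*sin(2*w)/4 - w*cos(2*w)/2 + 7*sin(2*w)/4 - 9*cos(2*w)/8 + C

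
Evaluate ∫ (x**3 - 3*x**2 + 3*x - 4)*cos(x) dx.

x**3*sin(x) - 3*x**2*sin(x) + 3*x**2*cos(x) - 3*x*sin(x) - 6*x*cos(x) + 2*sin(x) - 3*cos(x) + C

Use integration by parts with u = x**3 - 3*x**2 + 3*x - 4, dv = cos(x) dx, so v = sin(x).
Apply parts 3 times (tabular method): alternate signs, differentiate u down to 0, integrate dv up.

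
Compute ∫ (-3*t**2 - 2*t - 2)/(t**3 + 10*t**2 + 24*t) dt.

-log(t)/12 + 21*log(t + 4)/4 - 49*log(t + 6)/6 + C

Factor the denominator: t*(t + 4)*(t + 6).
Partial-fraction decomposition: -49/(6*(t + 6)) + 21/(4*(t + 4)) - 1/(12*t).
Integrate each term: A/(t−a) contributes A·log|t−a|.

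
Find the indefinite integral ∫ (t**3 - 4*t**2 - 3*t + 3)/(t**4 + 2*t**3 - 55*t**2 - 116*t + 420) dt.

Factor the denominator: (t - 7)*(t - 2)*(t + 5)*(t + 6).
Partial-fraction decomposition: 339/(104*(t + 6)) - 69/(28*(t + 5)) + 11/(280*(t - 2)) + 43/(260*(t - 7)).
Integrate each term: A/(t−a) contributes A·log|t−a|.

43*log(t - 7)/260 + 11*log(t - 2)/280 - 69*log(t + 5)/28 + 339*log(t + 6)/104 + C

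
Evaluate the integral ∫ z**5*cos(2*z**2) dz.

z**4*sin(2*z**2)/4 + z**2*cos(2*z**2)/4 - sin(2*z**2)/8 + C

Let u = z², du = 2z dz; rewrite as (1/2)∫ u^2·cos(2u) du.
Now integrate by parts 2 times.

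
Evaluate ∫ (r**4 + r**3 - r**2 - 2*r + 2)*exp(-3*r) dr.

Use integration by parts with u = r**4 + r**3 - r**2 - 2*r + 2, dv = exp(-3*r) dr, so v = -exp(-3*r)/3.
Apply parts 4 times (tabular method): alternate signs, differentiate u down to 0, integrate dv up.

(-27*r**4 - 63*r**3 - 36*r**2 + 30*r - 44)*exp(-3*r)/81 + C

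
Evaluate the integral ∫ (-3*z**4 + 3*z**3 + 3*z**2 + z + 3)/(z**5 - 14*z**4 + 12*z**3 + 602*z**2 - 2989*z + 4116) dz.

25847*log(z - 7)/14112 - 521*log(z - 4)/99 + 129*log(z - 3)/160 - 8089*log(z + 7)/21560 + 6017/(168*z - 1176) + C

Factor the denominator: (z - 7)**2*(z - 4)*(z - 3)*(z + 7).
Partial-fraction decomposition: -8089/(21560*(z + 7)) + 129/(160*(z - 3)) - 521/(99*(z - 4)) + 25847/(14112*(z - 7)) - 6017/(168*(z - 7)**2).
Integrate each term; A/(z−a) gives A·log|z−a|; A/(z−a)² gives −A/(z−a).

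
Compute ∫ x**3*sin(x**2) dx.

-x**2*cos(x**2)/2 + sin(x**2)/2 + C

Let u = x², du = 2x dx; rewrite as (1/2)∫ u^1·sin(1u) du.
Now integrate by parts 1 time.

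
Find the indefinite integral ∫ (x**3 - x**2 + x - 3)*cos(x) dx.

Use integration by parts with u = x**3 - x**2 + x - 3, dv = cos(x) dx, so v = sin(x).
Apply parts 3 times (tabular method): alternate signs, differentiate u down to 0, integrate dv up.

x**3*sin(x) - x**2*sin(x) + 3*x**2*cos(x) - 5*x*sin(x) - 2*x*cos(x) - sin(x) - 5*cos(x) + C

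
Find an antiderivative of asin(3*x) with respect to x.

Use integration by parts with u = arcsin(3*x), dv = dx.
Then du = 3/sqrt(-9*x**2 + 1) dx.

x*asin(3*x) + sqrt(-9*x**2 + 1)/3 + C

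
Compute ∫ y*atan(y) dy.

Use integration by parts with u = arctan(y), dv = y dy.
Then du = 1/(y**2 + 1) dy.

y**2*atan(y)/2 - y/2 + atan(y)/2 + C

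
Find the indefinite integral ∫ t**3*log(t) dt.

t**4*log(t)/4 - t**4/16 + C

Use integration by parts with u = log(t), dv = t**3 dt.
Then du = 1/t dt and v = t**4/4.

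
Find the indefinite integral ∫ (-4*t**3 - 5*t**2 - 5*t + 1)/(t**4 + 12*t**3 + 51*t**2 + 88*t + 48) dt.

Factor the denominator: (t + 1)*(t + 3)*(t + 4)**2.
Partial-fraction decomposition: 317/(9*(t + 4)) + 197/(3*(t + 4)**2) - 79/(2*(t + 3)) + 5/(18*(t + 1)).
Integrate each term; A/(t−a) gives A·log|t−a|; A/(t−a)² gives −A/(t−a).

5*log(t + 1)/18 - 79*log(t + 3)/2 + 317*log(t + 4)/9 - 197/(3*t + 12) + C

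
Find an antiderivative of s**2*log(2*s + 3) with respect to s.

s**3*log(2*s + 3)/3 - s**3/9 + s**2/4 - 3*s/4 + 9*log(2*s + 3)/8 + C

Use integration by parts with u = log(2*s + 3), dv = s**2 ds.
Then du = 2/(2*s + 3) ds and v = s**3/3.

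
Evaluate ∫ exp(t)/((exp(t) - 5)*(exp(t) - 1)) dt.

Let u = e^t, du = e^t dt.
The integral becomes ∫ du/((u-5)(u-1)); decompose into partial fractions.

log(exp(t) - 5)/4 - log(exp(t) - 1)/4 + C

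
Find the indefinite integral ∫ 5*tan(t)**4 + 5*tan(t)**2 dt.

5*tan(t)**3/3 + C

Let u = tan(t), so du = (tan(t)**2 + 1) dt.
Rewriting, the integral becomes 5·∫ u^2 du = 5·u^3/3.
Substituting back, u = tan(t).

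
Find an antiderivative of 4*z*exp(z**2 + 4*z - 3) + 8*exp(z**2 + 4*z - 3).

Let u = z**2 + 4*z - 3, so du = (2*z + 4) dz.
Rewriting, the integral becomes 2·∫ e^u du = 2·e^u.
Substituting back, u = z**2 + 4*z - 3.

2*exp(z**2 + 4*z - 3) + C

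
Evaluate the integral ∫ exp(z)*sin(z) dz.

Let I denote the integral. Integrate by parts with u = sin(z), dv = exp(z) dz, so v = exp(z): I = exp(z)*sin(z) − ∫ exp(z)*cos(z) dz.
Apply parts again with u = cos(z), dv = exp(z) dz: ∫ exp(z)*cos(z) dz = exp(z)*cos(z) + I. Substituting back brings back I: I = exp(z)*sin(z) - exp(z)*cos(z) − I.
Solving for I: (1 + 1)·I equals the remaining terms, so I = (1/2)·(exp(z)*sin(z) - exp(z)*cos(z)).

exp(z)*sin(z)/2 - exp(z)*cos(z)/2 + C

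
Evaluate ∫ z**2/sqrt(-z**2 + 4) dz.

Substitute z = 2·sin(θ), so dz = 2·cos(θ) dθ and the radical becomes sqrt(-z**2 + 4) = 2·cos(θ) by the Pythagorean identity.
Integrate the resulting trig expression in θ, then back-substitute θ = asin(z/2), sin(θ) = z/2, cos(θ) = sqrt(-z**2 + 4)/2 (absorbing any constant into C).

-z*sqrt(-z**2 + 4)/2 + 2*asin(z/2) + C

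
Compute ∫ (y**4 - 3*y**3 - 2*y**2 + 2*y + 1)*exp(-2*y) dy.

(-4*y**4 + 4*y**3 + 14*y**2 + 6*y - 1)*exp(-2*y)/8 + C

Use integration by parts with u = y**4 - 3*y**3 - 2*y**2 + 2*y + 1, dv = exp(-2*y) dy, so v = -exp(-2*y)/2.
Apply parts 4 times (tabular method): alternate signs, differentiate u down to 0, integrate dv up.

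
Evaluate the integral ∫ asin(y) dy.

Use integration by parts with u = arcsin(y), dv = dy.
Then du = 1/sqrt(-y**2 + 1) dy.

y*asin(y) + sqrt(-y**2 + 1) + C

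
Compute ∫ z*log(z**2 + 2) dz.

z**2*log(z**2 + 2)/2 - z**2/2 + log(z**2 + 2) + C

Let u = z**2 + 2, so du = (2*z) dz.
The integral becomes (1/2)·∫ log(u) du; integrate by parts with u′=log(u), dv′=du.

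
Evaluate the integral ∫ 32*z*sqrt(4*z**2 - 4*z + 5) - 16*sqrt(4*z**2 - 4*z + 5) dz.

8*(4*z**2 - 4*z + 5)**(3/2)/3 + C

Let u = 4*z**2 - 4*z + 5, so du = (8*z - 4) dz.
Rewriting, the integral becomes 4·∫ √u du = 4·(2/3)u^(3/2).
Substituting back, u = 4*z**2 - 4*z + 5.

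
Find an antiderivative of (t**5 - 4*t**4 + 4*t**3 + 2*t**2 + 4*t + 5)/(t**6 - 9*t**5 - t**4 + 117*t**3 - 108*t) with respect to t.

Factor the denominator: t*(t - 6)**2*(t - 1)*(t + 1)*(t + 3).
Partial-fraction decomposition: 83/(243*(t + 3)) - 3/(98*(t + 1)) + 3/(50*(t - 1)) + 804133/(1190700*(t - 6)) + 3557/(1890*(t - 6)**2) - 5/(108*t).
Integrate each term; A/(t−a) gives A·log|t−a|; A/(t−a)² gives −A/(t−a).

-5*log(t)/108 + 804133*log(t - 6)/1190700 + 3*log(t - 1)/50 - 3*log(t + 1)/98 + 83*log(t + 3)/243 - 3557/(1890*t - 11340) + C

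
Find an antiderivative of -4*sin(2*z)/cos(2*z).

Let u = cos(2*z), so du = (-2*sin(2*z)) dz.
Rewriting, the integral becomes 2·∫ 1/u du = 2·log(u).
Substituting back, u = cos(2*z).

2*log(cos(2*z)) + C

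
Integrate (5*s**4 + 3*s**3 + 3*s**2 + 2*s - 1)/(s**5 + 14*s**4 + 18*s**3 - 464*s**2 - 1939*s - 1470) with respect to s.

7247*log(s - 6)/13013 - log(s + 1)/504 + 1407*log(s + 5)/88 - 70231*log(s + 7)/6084 + 2777/(39*s + 273) + C

Factor the denominator: (s - 6)*(s + 1)*(s + 5)*(s + 7)**2.
Partial-fraction decomposition: -70231/(6084*(s + 7)) - 2777/(39*(s + 7)**2) + 1407/(88*(s + 5)) - 1/(504*(s + 1)) + 7247/(13013*(s - 6)).
Integrate each term; A/(s−a) gives A·log|s−a|; A/(s−a)² gives −A/(s−a).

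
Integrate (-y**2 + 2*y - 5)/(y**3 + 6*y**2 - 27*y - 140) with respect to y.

Factor the denominator: (y - 5)*(y + 4)*(y + 7).
Partial-fraction decomposition: -17/(9*(y + 7)) + 29/(27*(y + 4)) - 5/(27*(y - 5)).
Integrate each term: A/(y−a) contributes A·log|y−a|.

-5*log(y - 5)/27 + 29*log(y + 4)/27 - 17*log(y + 7)/9 + C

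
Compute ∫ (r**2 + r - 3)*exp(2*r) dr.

(r**2 - 3)*exp(2*r)/2 + C

Use integration by parts with u = r**2 + r - 3, dv = exp(2*r) dr, so v = exp(2*r)/2.
Apply parts 2 times (tabular method): alternate signs, differentiate u down to 0, integrate dv up.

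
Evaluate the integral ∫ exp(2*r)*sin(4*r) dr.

Let I denote the integral. Integrate by parts with u = sin(4*r), dv = exp(2*r) dr, so v = exp(2*r)/2: I = exp(2*r)*sin(4*r)/2 − 2·∫ exp(2*r)*cos(4*r) dr.
Apply parts again with u = cos(4*r), dv = exp(2*r) dr: ∫ exp(2*r)*cos(4*r) dr = exp(2*r)*cos(4*r)/2 + 2·I. Substituting back brings back I: I = exp(2*r)*sin(4*r)/2 - exp(2*r)*cos(4*r) − 4·I.
Solving for I: (1 + 4)·I equals the remaining terms, so I = (1/5)·(exp(2*r)*sin(4*r)/2 - exp(2*r)*cos(4*r)).

exp(2*r)*sin(4*r)/10 - exp(2*r)*cos(4*r)/5 + C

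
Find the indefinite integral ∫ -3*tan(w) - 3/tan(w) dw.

Let u = tan(w), so du = (tan(w)**2 + 1) dw.
Rewriting, the integral becomes -3·∫ 1/u du = -3·log(u).
Substituting back, u = tan(w).

-3*log(tan(w)) + C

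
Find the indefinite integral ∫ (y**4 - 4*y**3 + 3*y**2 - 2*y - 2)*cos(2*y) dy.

y**4*sin(2*y)/2 - 2*y**3*sin(2*y) + y**3*cos(2*y) - 3*y**2*cos(2*y) + 2*y*sin(2*y) - sin(2*y) + cos(2*y) + C

Use integration by parts with u = y**4 - 4*y**3 + 3*y**2 - 2*y - 2, dv = cos(2*y) dy, so v = sin(2*y)/2.
Apply parts 4 times (tabular method): alternate signs, differentiate u down to 0, integrate dv up.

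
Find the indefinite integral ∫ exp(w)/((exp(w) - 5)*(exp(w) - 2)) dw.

Let u = e^w, du = e^w dw.
The integral becomes ∫ du/((u-2)(u-5)); decompose into partial fractions.

log(exp(w) - 5)/3 - log(exp(w) - 2)/3 + C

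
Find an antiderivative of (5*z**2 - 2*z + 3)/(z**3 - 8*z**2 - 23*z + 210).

Factor the denominator: (z - 7)*(z - 6)*(z + 5).
Partial-fraction decomposition: 23/(22*(z + 5)) - 171/(11*(z - 6)) + 39/(2*(z - 7)).
Integrate each term: A/(z−a) contributes A·log|z−a|.

39*log(z - 7)/2 - 171*log(z - 6)/11 + 23*log(z + 5)/22 + C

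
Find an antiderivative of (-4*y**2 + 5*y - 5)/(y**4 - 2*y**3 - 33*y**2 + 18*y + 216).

Factor the denominator: (y - 6)*(y - 3)*(y + 3)*(y + 4).
Partial-fraction decomposition: 89/(70*(y + 4)) - 28/(27*(y + 3)) + 13/(63*(y - 3)) - 119/(270*(y - 6)).
Integrate each term: A/(y−a) contributes A·log|y−a|.

-119*log(y - 6)/270 + 13*log(y - 3)/63 - 28*log(y + 3)/27 + 89*log(y + 4)/70 + C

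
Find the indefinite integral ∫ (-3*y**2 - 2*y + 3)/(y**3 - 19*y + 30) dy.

-15*log(y - 3)/4 + 13*log(y - 2)/7 - 31*log(y + 5)/28 + C

Factor the denominator: (y - 3)*(y - 2)*(y + 5).
Partial-fraction decomposition: -31/(28*(y + 5)) + 13/(7*(y - 2)) - 15/(4*(y - 3)).
Integrate each term: A/(y−a) contributes A·log|y−a|.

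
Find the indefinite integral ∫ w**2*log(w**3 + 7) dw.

w**3*log(w**3 + 7)/3 - w**3/3 + 7*log(w**3 + 7)/3 + C

Let u = w**3 + 7, so du = (3*w**2) dw.
The integral becomes (1/3)·∫ log(u) du; integrate by parts with u′=log(u), dv′=du.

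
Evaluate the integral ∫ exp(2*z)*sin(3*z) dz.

2*exp(2*z)*sin(3*z)/13 - 3*exp(2*z)*cos(3*z)/13 + C

Let I denote the integral. Integrate by parts with u = sin(3*z), dv = exp(2*z) dz, so v = exp(2*z)/2: I = exp(2*z)*sin(3*z)/2 − (3/2)·∫ exp(2*z)*cos(3*z) dz.
Apply parts again with u = cos(3*z), dv = exp(2*z) dz: ∫ exp(2*z)*cos(3*z) dz = exp(2*z)*cos(3*z)/2 + (3/2)·I. Substituting back brings back I: I = exp(2*z)*sin(3*z)/2 - 3*exp(2*z)*cos(3*z)/4 − (9/4)·I.
Solving for I: (1 + 9/4)·I equals the remaining terms, so I = (4/13)·(exp(2*z)*sin(3*z)/2 - 3*exp(2*z)*cos(3*z)/4).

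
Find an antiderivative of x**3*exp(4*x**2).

(4*x**2 - 1)*exp(4*x**2)/32 + C

Let u = x², du = 2x dx; rewrite as (1/2)∫ u^1·exp(4u) du.
Now integrate by parts 1 time.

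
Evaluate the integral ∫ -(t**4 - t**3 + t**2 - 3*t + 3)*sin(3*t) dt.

Use integration by parts with u = t**4 - t**3 + t**2 - 3*t + 3, dv = -sin(3*t) dt, so v = cos(3*t)/3.
Apply parts 4 times (tabular method): alternate signs, differentiate u down to 0, integrate dv up.

t**4*cos(3*t)/3 - 4*t**3*sin(3*t)/9 - t**3*cos(3*t)/3 + t**2*sin(3*t)/3 - t**2*cos(3*t)/9 + 2*t*sin(3*t)/27 - 7*t*cos(3*t)/9 + 7*sin(3*t)/27 + 83*cos(3*t)/81 + C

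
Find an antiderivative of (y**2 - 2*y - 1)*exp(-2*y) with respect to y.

(-2*y**2 + 2*y + 3)*exp(-2*y)/4 + C

Use integration by parts with u = y**2 - 2*y - 1, dv = exp(-2*y) dy, so v = -exp(-2*y)/2.
Apply parts 2 times (tabular method): alternate signs, differentiate u down to 0, integrate dv up.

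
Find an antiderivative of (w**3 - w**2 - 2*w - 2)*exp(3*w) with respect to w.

(9*w**3 - 18*w**2 - 6*w - 16)*exp(3*w)/27 + C

Use integration by parts with u = w**3 - w**2 - 2*w - 2, dv = exp(3*w) dw, so v = exp(3*w)/3.
Apply parts 3 times (tabular method): alternate signs, differentiate u down to 0, integrate dv up.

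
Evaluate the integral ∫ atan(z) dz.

z*atan(z) - log(z**2 + 1)/2 + C

Use integration by parts with u = arctan(z), dv = dz.
Then du = 1/(z**2 + 1) dz.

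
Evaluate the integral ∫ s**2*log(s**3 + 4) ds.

s**3*log(s**3 + 4)/3 - s**3/3 + 4*log(s**3 + 4)/3 + C

Let u = s**3 + 4, so du = (3*s**2) ds.
The integral becomes (1/3)·∫ log(u) du; integrate by parts with u′=log(u), dv′=du.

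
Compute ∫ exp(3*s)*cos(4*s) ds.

4*exp(3*s)*sin(4*s)/25 + 3*exp(3*s)*cos(4*s)/25 + C

Let I denote the integral. Integrate by parts with u = cos(4*s), dv = exp(3*s) ds, so v = exp(3*s)/3: I = exp(3*s)*cos(4*s)/3 + (4/3)·∫ exp(3*s)*sin(4*s) ds.
Apply parts again with u = sin(4*s), dv = exp(3*s) ds: ∫ exp(3*s)*sin(4*s) ds = exp(3*s)*sin(4*s)/3 − (4/3)·I. Substituting back brings back I: I = 4*exp(3*s)*sin(4*s)/9 + exp(3*s)*cos(4*s)/3 − (16/9)·I.
Solving for I: (1 + 16/9)·I equals the remaining terms, so I = (9/25)·(4*exp(3*s)*sin(4*s)/9 + exp(3*s)*cos(4*s)/3).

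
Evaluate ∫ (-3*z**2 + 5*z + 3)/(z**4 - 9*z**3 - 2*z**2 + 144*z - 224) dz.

-109*log(z - 7)/165 + 25*log(z - 4)/48 + log(z - 2)/60 + 65*log(z + 4)/528 + C

Factor the denominator: (z - 7)*(z - 4)*(z - 2)*(z + 4).
Partial-fraction decomposition: 65/(528*(z + 4)) + 1/(60*(z - 2)) + 25/(48*(z - 4)) - 109/(165*(z - 7)).
Integrate each term: A/(z−a) contributes A·log|z−a|.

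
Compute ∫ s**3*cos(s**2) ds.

Let u = s², du = 2s ds; rewrite as (1/2)∫ u^1·cos(1u) du.
Now integrate by parts 1 time.

s**2*sin(s**2)/2 + cos(s**2)/2 + C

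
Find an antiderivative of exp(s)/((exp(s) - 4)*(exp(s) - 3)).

log(exp(s) - 4) - log(exp(s) - 3) + C

Let u = e^s, du = e^s ds.
The integral becomes ∫ du/((u-4)(u-3)); decompose into partial fractions.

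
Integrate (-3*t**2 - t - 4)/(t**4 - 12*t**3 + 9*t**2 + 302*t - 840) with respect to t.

Factor the denominator: (t - 7)*(t - 6)*(t - 4)*(t + 5).
Partial-fraction decomposition: 37/(594*(t + 5)) - 28/(27*(t - 4)) + 59/(11*(t - 6)) - 79/(18*(t - 7)).
Integrate each term: A/(t−a) contributes A·log|t−a|.

-79*log(t - 7)/18 + 59*log(t - 6)/11 - 28*log(t - 4)/27 + 37*log(t + 5)/594 + C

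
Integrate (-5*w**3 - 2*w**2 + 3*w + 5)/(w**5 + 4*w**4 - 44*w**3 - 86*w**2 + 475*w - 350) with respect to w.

Factor the denominator: (w - 5)*(w - 2)*(w - 1)*(w + 5)*(w + 7).
Partial-fraction decomposition: 1601/(1728*(w + 7)) - 113/(168*(w + 5)) + 1/(192*(w - 1)) + 37/(189*(w - 2)) - 131/(288*(w - 5)).
Integrate each term: A/(w−a) contributes A·log|w−a|.

-131*log(w - 5)/288 + 37*log(w - 2)/189 + log(w - 1)/192 - 113*log(w + 5)/168 + 1601*log(w + 7)/1728 + C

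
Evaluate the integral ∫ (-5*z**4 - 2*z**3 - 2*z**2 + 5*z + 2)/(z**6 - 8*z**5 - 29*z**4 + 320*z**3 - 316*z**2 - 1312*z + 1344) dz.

Factor the denominator: (z - 7)*(z - 4)**2*(z - 1)*(z + 2)*(z + 6).
Partial-fraction decomposition: 1537/(9100*(z + 6)) - 5/(243*(z + 2)) + 1/(567*(z - 1)) + 15133/(8100*(z - 4)) + 709/(270*(z - 4)**2) - 6376/(3159*(z - 7)).
Integrate each term; A/(z−a) gives A·log|z−a|; A/(z−a)² gives −A/(z−a).

-6376*log(z - 7)/3159 + 15133*log(z - 4)/8100 + log(z - 1)/567 - 5*log(z + 2)/243 + 1537*log(z + 6)/9100 - 709/(270*z - 1080) + C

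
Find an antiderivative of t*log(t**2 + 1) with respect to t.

Let u = t**2 + 1, so du = (2*t) dt.
The integral becomes (1/2)·∫ log(u) du; integrate by parts with u′=log(u), dv′=du.

t**2*log(t**2 + 1)/2 - t**2/2 + log(t**2 + 1)/2 + C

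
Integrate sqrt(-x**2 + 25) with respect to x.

Substitute x = 5·sin(θ), so dx = 5·cos(θ) dθ and the radical becomes sqrt(-x**2 + 25) = 5·cos(θ) by the Pythagorean identity.
Integrate the resulting trig expression in θ, then back-substitute θ = asin(x/5), sin(θ) = x/5, cos(θ) = sqrt(-x**2 + 25)/5 (absorbing any constant into C).

x*sqrt(-x**2 + 25)/2 + 25*asin(x/5)/2 + C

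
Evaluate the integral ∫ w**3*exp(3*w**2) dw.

(3*w**2 - 1)*exp(3*w**2)/18 + C

Let u = w², du = 2w dw; rewrite as (1/2)∫ u^1·exp(3u) du.
Now integrate by parts 1 time.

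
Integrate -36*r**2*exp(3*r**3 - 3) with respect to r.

-4*exp(3*r**3 - 3) + C

Let u = 3*r**3 - 3, so du = (9*r**2) dr.
Rewriting, the integral becomes -4·∫ e^u du = -4·e^u.
Substituting back, u = 3*r**3 - 3.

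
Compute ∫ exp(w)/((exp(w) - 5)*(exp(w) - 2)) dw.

log(exp(w) - 5)/3 - log(exp(w) - 2)/3 + C

Let u = e^w, du = e^w dw.
The integral becomes ∫ du/((u-5)(u-2)); decompose into partial fractions.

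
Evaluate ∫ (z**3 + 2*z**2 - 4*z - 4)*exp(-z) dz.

(-z**3 - 5*z**2 - 6*z - 2)*exp(-z) + C

Use integration by parts with u = z**3 + 2*z**2 - 4*z - 4, dv = exp(-z) dz, so v = -exp(-z).
Apply parts 3 times (tabular method): alternate signs, differentiate u down to 0, integrate dv up.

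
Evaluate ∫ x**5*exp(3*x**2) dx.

Let u = x², du = 2x dx; rewrite as (1/2)∫ u^2·exp(3u) du.
Now integrate by parts 2 times.

(9*x**4 - 6*x**2 + 2)*exp(3*x**2)/54 + C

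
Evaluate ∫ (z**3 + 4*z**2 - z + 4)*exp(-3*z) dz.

(-9*z**3 - 45*z**2 - 21*z - 43)*exp(-3*z)/27 + C

Use integration by parts with u = z**3 + 4*z**2 - z + 4, dv = exp(-3*z) dz, so v = -exp(-3*z)/3.
Apply parts 3 times (tabular method): alternate signs, differentiate u down to 0, integrate dv up.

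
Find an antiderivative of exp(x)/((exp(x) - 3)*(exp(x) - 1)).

log(exp(x) - 3)/2 - log(exp(x) - 1)/2 + C

Let u = e^x, du = e^x dx.
The integral becomes ∫ du/((u-3)(u-1)); decompose into partial fractions.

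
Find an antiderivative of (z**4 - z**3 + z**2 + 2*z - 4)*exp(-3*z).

(-27*z**4 - 9*z**3 - 36*z**2 - 78*z + 82)*exp(-3*z)/81 + C

Use integration by parts with u = z**4 - z**3 + z**2 + 2*z - 4, dv = exp(-3*z) dz, so v = -exp(-3*z)/3.
Apply parts 4 times (tabular method): alternate signs, differentiate u down to 0, integrate dv up.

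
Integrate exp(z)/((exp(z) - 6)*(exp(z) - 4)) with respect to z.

Let u = e^z, du = e^z dz.
The integral becomes ∫ du/((u-4)(u-6)); decompose into partial fractions.

log(exp(z) - 6)/2 - log(exp(z) - 4)/2 + C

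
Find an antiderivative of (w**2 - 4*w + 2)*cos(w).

w**2*sin(w) - 4*w*sin(w) + 2*w*cos(w) - 4*cos(w) + C

Use integration by parts with u = w**2 - 4*w + 2, dv = cos(w) dw, so v = sin(w).
Apply parts 2 times (tabular method): alternate signs, differentiate u down to 0, integrate dv up.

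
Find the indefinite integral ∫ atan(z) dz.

z*atan(z) - log(z**2 + 1)/2 + C

Use integration by parts with u = arctan(z), dv = dz.
Then du = 1/(z**2 + 1) dz.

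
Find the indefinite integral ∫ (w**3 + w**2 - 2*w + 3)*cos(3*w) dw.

w**3*sin(3*w)/3 + w**2*sin(3*w)/3 + w**2*cos(3*w)/3 - 8*w*sin(3*w)/9 + 2*w*cos(3*w)/9 + 25*sin(3*w)/27 - 8*cos(3*w)/27 + C

Use integration by parts with u = w**3 + w**2 - 2*w + 3, dv = cos(3*w) dw, so v = sin(3*w)/3.
Apply parts 3 times (tabular method): alternate signs, differentiate u down to 0, integrate dv up.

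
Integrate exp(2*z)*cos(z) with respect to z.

Let I denote the integral. Integrate by parts with u = cos(z), dv = exp(2*z) dz, so v = exp(2*z)/2: I = exp(2*z)*cos(z)/2 + (1/2)·∫ exp(2*z)*sin(z) dz.
Apply parts again with u = sin(z), dv = exp(2*z) dz: ∫ exp(2*z)*sin(z) dz = exp(2*z)*sin(z)/2 − (1/2)·I. Substituting back brings back I: I = exp(2*z)*sin(z)/4 + exp(2*z)*cos(z)/2 − (1/4)·I.
Solving for I: (1 + 1/4)·I equals the remaining terms, so I = (4/5)·(exp(2*z)*sin(z)/4 + exp(2*z)*cos(z)/2).

exp(2*z)*sin(z)/5 + 2*exp(2*z)*cos(z)/5 + C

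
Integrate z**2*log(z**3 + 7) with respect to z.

Let u = z**3 + 7, so du = (3*z**2) dz.
The integral becomes (1/3)·∫ log(u) du; integrate by parts with u′=log(u), dv′=du.

z**3*log(z**3 + 7)/3 - z**3/3 + 7*log(z**3 + 7)/3 + C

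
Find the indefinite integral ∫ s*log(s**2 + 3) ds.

s**2*log(s**2 + 3)/2 - s**2/2 + 3*log(s**2 + 3)/2 + C

Let u = s**2 + 3, so du = (2*s) ds.
The integral becomes (1/2)·∫ log(u) du; integrate by parts with u′=log(u), dv′=du.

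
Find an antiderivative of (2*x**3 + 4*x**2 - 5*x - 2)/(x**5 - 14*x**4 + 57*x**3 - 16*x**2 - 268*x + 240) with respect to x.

34*log(x - 6)/5 - 323*log(x - 5)/28 + 85*log(x - 4)/18 + log(x - 1)/180 + log(x + 2)/126 + C

Factor the denominator: (x - 6)*(x - 5)*(x - 4)*(x - 1)*(x + 2).
Partial-fraction decomposition: 1/(126*(x + 2)) + 1/(180*(x - 1)) + 85/(18*(x - 4)) - 323/(28*(x - 5)) + 34/(5*(x - 6)).
Integrate each term: A/(x−a) contributes A·log|x−a|.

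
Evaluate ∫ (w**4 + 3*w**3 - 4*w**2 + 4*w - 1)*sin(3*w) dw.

Use integration by parts with u = w**4 + 3*w**3 - 4*w**2 + 4*w - 1, dv = sin(3*w) dw, so v = -cos(3*w)/3.
Apply parts 4 times (tabular method): alternate signs, differentiate u down to 0, integrate dv up.

-w**4*cos(3*w)/3 + 4*w**3*sin(3*w)/9 - w**3*cos(3*w) + w**2*sin(3*w) + 16*w**2*cos(3*w)/9 - 32*w*sin(3*w)/27 - 2*w*cos(3*w)/3 + 2*sin(3*w)/9 - 5*cos(3*w)/81 + C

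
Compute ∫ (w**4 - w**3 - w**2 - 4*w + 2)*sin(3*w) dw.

Use integration by parts with u = w**4 - w**3 - w**2 - 4*w + 2, dv = sin(3*w) dw, so v = -cos(3*w)/3.
Apply parts 4 times (tabular method): alternate signs, differentiate u down to 0, integrate dv up.

-w**4*cos(3*w)/3 + 4*w**3*sin(3*w)/9 + w**3*cos(3*w)/3 - w**2*sin(3*w)/3 + 7*w**2*cos(3*w)/9 - 14*w*sin(3*w)/27 + 10*w*cos(3*w)/9 - 10*sin(3*w)/27 - 68*cos(3*w)/81 + C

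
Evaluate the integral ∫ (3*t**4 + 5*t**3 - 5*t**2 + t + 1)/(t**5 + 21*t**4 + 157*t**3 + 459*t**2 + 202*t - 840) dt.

log(t - 1)/336 - 73*log(t + 4)/6 + 1121*log(t + 5)/12 - 2623*log(t + 6)/14 + 5237*log(t + 7)/48 + C

Factor the denominator: (t - 1)*(t + 4)*(t + 5)*(t + 6)*(t + 7).
Partial-fraction decomposition: 5237/(48*(t + 7)) - 2623/(14*(t + 6)) + 1121/(12*(t + 5)) - 73/(6*(t + 4)) + 1/(336*(t - 1)).
Integrate each term: A/(t−a) contributes A·log|t−a|.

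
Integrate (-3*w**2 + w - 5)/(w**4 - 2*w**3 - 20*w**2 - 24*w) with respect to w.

Factor the denominator: w*(w - 6)*(w + 2)**2.
Partial-fraction decomposition: 9/(128*(w + 2)) - 19/(16*(w + 2)**2) - 107/(384*(w - 6)) + 5/(24*w).
Integrate each term; A/(w−a) gives A·log|w−a|; A/(w−a)² gives −A/(w−a).

5*log(w)/24 - 107*log(w - 6)/384 + 9*log(w + 2)/128 + 19/(16*w + 32) + C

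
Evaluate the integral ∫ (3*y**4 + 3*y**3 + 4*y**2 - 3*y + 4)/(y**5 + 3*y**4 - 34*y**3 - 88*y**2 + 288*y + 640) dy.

Factor the denominator: (y - 4)**2*(y + 2)*(y + 4)*(y + 5).
Partial-fraction decomposition: 1619/(243*(y + 5)) - 41/(8*(y + 4)) + 25/(108*(y + 2)) + 2393/(1944*(y - 4)) + 127/(54*(y - 4)**2).
Integrate each term; A/(y−a) gives A·log|y−a|; A/(y−a)² gives −A/(y−a).

2393*log(y - 4)/1944 + 25*log(y + 2)/108 - 41*log(y + 4)/8 + 1619*log(y + 5)/243 - 127/(54*y - 216) + C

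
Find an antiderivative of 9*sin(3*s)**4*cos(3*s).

3*sin(3*s)**5/5 + C

Let u = sin(3*s), so du = (3*cos(3*s)) ds.
Rewriting, the integral becomes 3·∫ u^4 du = 3·u^5/5.
Substituting back, u = sin(3*s).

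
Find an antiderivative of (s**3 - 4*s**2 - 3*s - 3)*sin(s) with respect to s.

Use integration by parts with u = s**3 - 4*s**2 - 3*s - 3, dv = sin(s) ds, so v = -cos(s).
Apply parts 3 times (tabular method): alternate signs, differentiate u down to 0, integrate dv up.

-s**3*cos(s) + 3*s**2*sin(s) + 4*s**2*cos(s) - 8*s*sin(s) + 9*s*cos(s) - 9*sin(s) - 5*cos(s) + C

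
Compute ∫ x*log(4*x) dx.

Use integration by parts with u = log(4*x), dv = x dx.
Then du = 1/x dx and v = x**2/2.

x**2*(log(x) + 2*log(2))/2 - x**2/4 + C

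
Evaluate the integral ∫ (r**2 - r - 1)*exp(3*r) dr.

Use integration by parts with u = r**2 - r - 1, dv = exp(3*r) dr, so v = exp(3*r)/3.
Apply parts 2 times (tabular method): alternate signs, differentiate u down to 0, integrate dv up.

(9*r**2 - 15*r - 4)*exp(3*r)/27 + C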